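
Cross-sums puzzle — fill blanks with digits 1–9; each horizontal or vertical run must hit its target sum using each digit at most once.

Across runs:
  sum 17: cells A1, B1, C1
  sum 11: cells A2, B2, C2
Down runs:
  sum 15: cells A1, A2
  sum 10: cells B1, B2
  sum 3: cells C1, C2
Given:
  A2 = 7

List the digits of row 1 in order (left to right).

8 7 2

3 in 2 cells must be {1,2}.
A1 = 15 − 7 = 8 completes the 15 down.
Given what's placed, C1 must be 2 to fit the 17 across and 3 down.
C2 = 3 − 2 = 1 completes the 3 down.
B1 = 17 − 10 = 7 completes the 17 across.
B2 = 11 − 8 = 3 completes the 11 across.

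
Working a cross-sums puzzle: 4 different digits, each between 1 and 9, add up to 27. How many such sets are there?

3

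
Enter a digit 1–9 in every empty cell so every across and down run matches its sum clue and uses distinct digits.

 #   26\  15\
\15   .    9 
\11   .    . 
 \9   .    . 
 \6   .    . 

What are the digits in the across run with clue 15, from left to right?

6, 9

R1C1 = 15 − 9 = 6 completes the 15 across.
Nothing is forced directly, so branch on R2C2, whose candidates are 2 or 3. If R2C2 = 2: that forces R2C1 = 9, R4C1 = 4, after which R4C2 would have to be in {2} for the 6 across but in {1,3} for the 15 down — contradiction. So R2C2 = 3.
R2C1 = 11 − 3 = 8 completes the 11 across.
R4C1 = 5: the only remaining digit allowed by both the 6 across and the 26 down.
R4C2 = 6 − 5 = 1 completes the 6 across.
R3C1 = 26 − 19 = 7 completes the 26 down.
R3C2 = 9 − 7 = 2 completes the 9 across.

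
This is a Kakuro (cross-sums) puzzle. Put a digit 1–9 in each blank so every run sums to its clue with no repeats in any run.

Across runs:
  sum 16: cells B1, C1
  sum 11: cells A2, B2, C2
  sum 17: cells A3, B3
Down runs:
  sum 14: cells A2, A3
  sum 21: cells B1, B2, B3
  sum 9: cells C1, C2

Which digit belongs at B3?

8

16 in 2 cells must be {7,9}; 17 in 2 cells must be {8,9}.
The 16 across and the 9 down share only 7, so C1 = 7.
C2 = 9 − 7 = 2 completes the 9 down.
B1 = 16 − 7 = 9 completes the 16 across.
B3 = 8: the only remaining digit allowed by both the 17 across and the 21 down.
B2 = 21 − 17 = 4 completes the 21 down.
A3 = 17 − 8 = 9 completes the 17 across.
A2 = 11 − 6 = 5 completes the 11 across.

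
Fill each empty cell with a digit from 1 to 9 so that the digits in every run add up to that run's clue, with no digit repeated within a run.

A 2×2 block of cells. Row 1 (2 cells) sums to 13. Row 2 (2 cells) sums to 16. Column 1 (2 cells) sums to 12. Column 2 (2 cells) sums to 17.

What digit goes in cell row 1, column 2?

16 in 2 cells must be {7,9}; 17 in 2 cells must be {8,9}.
The 16 across and the 17 down share only 9, so (2,2) = 9.
(1,2) = 17 − 9 = 8 completes the 17 down.
(2,1) = 16 − 9 = 7 completes the 16 across.
(1,1) = 13 − 8 = 5 completes the 13 across.

8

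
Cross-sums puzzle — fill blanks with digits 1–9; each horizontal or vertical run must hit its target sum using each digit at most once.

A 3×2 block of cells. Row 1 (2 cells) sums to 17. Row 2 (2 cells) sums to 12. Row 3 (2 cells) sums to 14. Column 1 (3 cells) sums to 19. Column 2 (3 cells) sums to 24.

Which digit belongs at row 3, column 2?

8

17 in 2 cells must be {8,9}; 24 in 3 cells must be {7,8,9}.
Nothing is forced directly, so branch on (1,1), whose candidates are 8 or 9. If (1,1) = 9: that forces (1,2) = 8, (3,2) = 9, (2,2) = 7, after which (3,1) would have to be in {5} for the 14 across but in {2,3,4,6,7,8} for the 19 down — contradiction. So (1,1) = 8.
(1,2) = 17 − 8 = 9 completes the 17 across.
Given what's placed, (3,2) must be 8 to fit the 14 across and 24 down.
(2,2) = 24 − 17 = 7 completes the 24 down.
(3,1) = 14 − 8 = 6 completes the 14 across.
(2,1) = 12 − 7 = 5 completes the 12 across.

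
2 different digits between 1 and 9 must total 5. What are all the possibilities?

{1,4}; {2,3}

2 distinct digits from 1–9 sum between 3 and 17.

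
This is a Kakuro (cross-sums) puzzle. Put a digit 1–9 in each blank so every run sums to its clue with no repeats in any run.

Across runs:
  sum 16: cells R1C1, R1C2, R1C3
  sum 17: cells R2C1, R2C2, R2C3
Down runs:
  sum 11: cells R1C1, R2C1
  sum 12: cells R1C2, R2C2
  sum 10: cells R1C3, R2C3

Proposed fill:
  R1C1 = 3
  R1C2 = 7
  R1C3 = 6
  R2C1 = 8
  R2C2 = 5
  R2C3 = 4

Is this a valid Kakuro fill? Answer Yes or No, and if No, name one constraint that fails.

Across: 3+7+6=16; 8+5+4=17. Down: 3+8=11; 7+5=12; 6+4=10. No digit repeats within any run.

Yes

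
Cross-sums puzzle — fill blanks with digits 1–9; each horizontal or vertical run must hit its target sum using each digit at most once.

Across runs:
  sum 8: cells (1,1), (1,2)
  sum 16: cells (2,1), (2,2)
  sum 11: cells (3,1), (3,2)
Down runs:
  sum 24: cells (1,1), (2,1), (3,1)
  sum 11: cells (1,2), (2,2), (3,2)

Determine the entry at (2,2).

16 in 2 cells must be {7,9}; 24 in 3 cells must be {7,8,9}.
The 8 across and the 24 down share only 7, so (1,1) = 7.
(1,2) = 8 − 7 = 1 completes the 8 across.
Given what's placed, (2,1) must be 9 to fit the 16 across and 24 down.
(2,2) = 16 − 9 = 7 completes the 16 across.
(3,1) = 24 − 16 = 8 completes the 24 down.
(3,2) = 11 − 8 = 3 completes the 11 across.

7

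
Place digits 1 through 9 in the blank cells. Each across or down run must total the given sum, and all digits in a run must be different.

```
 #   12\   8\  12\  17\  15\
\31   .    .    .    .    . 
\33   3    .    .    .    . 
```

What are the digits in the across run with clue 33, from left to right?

3 6 7 9 8

17 in 2 cells must be {8,9}.
R1C1 = 12 − 3 = 9 completes the 12 down.
R1C4 = 8: the only remaining digit allowed by both the 31 across and the 17 down.
R2C4 = 17 − 8 = 9 completes the 17 down.
No cell is forced outright now. R1C5 can only be 6 or 7 (the digits allowed by both its 31 across and its 15 down). If R1C5 = 6: then R2C5 would have to be in {6,7,8} for the 33 across but in {9} for the 15 down — contradiction. So R1C5 = 7.
R2C5 = 15 − 7 = 8 completes the 15 down.
Given what's placed, R2C3 must be 7 to fit the 33 across and 12 down.
R1C3 = 12 − 7 = 5 completes the 12 down.
R2C2 = 33 − 27 = 6 completes the 33 across.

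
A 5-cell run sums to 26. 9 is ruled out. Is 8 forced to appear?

Every partition of 26 into 5 distinct digits under that restriction includes 8: {1,4,6,7,8}, {2,3,6,7,8}, {2,4,5,7,8}, {3,4,5,6,8}.

Yes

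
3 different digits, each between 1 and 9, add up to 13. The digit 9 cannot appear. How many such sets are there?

6

3 distinct digits from 1–9 sum between 6 and 24.
Dropping sets that contain 9.
Enumerating: {1,4,8}, {1,5,7}, {2,3,8}, {2,4,7}, {2,5,6}, {3,4,6}.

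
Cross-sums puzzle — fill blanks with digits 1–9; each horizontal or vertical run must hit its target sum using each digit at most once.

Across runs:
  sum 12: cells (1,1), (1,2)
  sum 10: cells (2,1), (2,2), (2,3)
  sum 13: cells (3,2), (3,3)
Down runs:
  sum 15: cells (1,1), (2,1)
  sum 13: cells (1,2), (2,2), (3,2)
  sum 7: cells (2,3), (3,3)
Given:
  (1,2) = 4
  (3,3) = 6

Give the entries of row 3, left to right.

(1,1) = 12 − 4 = 8 completes the 12 across.
(2,1) = 15 − 8 = 7 completes the 15 down.
(2,3) = 7 − 6 = 1 completes the 7 down.
(3,2) = 13 − 6 = 7 completes the 13 across.
(2,2) = 10 − 8 = 2 completes the 10 across.

7 6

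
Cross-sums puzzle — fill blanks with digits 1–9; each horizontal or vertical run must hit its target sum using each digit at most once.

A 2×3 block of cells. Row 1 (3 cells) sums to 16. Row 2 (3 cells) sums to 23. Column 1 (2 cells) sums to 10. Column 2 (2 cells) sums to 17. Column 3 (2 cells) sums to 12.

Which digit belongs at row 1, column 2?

23 in 3 cells must be {6,8,9}; 17 in 2 cells must be {8,9}.
Nothing is forced directly, so branch on (1,2), whose candidates are 8 or 9. If (1,2) = 8: that forces (2,2) = 9, (2,3) = 8, after which (1,3) would have to be in {1,2,3,5,6,7} for the 16 across but in {4} for the 12 down — contradiction. So (1,2) = 9.
(2,2) = 17 − 9 = 8 completes the 17 down.
Given what's placed, (2,3) must be 9 to fit the 23 across and 12 down.
(1,3) = 12 − 9 = 3 completes the 12 down.
(2,1) = 23 − 17 = 6 completes the 23 across.
(1,1) = 16 − 12 = 4 completes the 16 across.

9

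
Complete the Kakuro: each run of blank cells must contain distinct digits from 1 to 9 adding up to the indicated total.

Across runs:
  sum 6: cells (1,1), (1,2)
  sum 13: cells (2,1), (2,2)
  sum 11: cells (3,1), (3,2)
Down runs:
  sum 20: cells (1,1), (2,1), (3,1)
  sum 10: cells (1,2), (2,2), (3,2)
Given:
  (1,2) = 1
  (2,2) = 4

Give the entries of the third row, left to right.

6 5

(1,1) = 6 − 1 = 5 completes the 6 across.
(2,1) = 13 − 4 = 9 completes the 13 across.
(3,1) = 20 − 14 = 6 completes the 20 down.
(3,2) = 11 − 6 = 5 completes the 11 across.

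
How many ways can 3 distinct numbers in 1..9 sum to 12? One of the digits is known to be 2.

3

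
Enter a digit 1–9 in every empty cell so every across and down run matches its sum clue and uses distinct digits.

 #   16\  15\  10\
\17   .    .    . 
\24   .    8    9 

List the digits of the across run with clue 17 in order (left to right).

9 7 1

24 in 3 cells must be {7,8,9}; 16 in 2 cells must be {7,9}.
R1C2 = 15 − 8 = 7 completes the 15 down.
R1C3 = 10 − 9 = 1 completes the 10 down.
R2C1 = 24 − 17 = 7 completes the 24 across.
R1C1 = 17 − 8 = 9 completes the 17 across.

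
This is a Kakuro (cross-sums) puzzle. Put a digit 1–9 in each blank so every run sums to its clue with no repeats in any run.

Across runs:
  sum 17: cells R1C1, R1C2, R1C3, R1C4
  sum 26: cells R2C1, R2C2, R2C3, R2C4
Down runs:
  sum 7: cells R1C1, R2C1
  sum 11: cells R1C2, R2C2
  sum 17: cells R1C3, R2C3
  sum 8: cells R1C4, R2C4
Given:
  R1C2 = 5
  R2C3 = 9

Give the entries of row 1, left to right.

3 5 8 1

17 in 2 cells must be {8,9}.
R1C3 = 17 − 9 = 8 completes the 17 down.
R2C2 = 11 − 5 = 6 completes the 11 down.
Nothing is forced directly, so branch on R2C1, whose candidates are 3 or 4. If R2C1 = 3: then R1C1 would have to be in {1,3} for the 17 across but in {4} for the 7 down — contradiction. So R2C1 = 4.
R1C1 = 7 − 4 = 3 completes the 7 down.
R1C4 = 17 − 16 = 1 completes the 17 across.
R2C4 = 26 − 19 = 7 completes the 26 across.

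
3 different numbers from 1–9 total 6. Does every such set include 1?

Yes

The only way to make 6 from 3 distinct digits is {1,2,3}, which contains 1.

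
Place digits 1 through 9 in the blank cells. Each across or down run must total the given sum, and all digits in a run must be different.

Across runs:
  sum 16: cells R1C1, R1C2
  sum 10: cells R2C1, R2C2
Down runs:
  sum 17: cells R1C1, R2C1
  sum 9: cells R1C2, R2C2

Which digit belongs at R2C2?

16 in 2 cells must be {7,9}; 17 in 2 cells must be {8,9}.
The 16 across and the 17 down share only 9, so R1C1 = 9.
R1C2 = 16 − 9 = 7 completes the 16 across.
R2C1 = 17 − 9 = 8 completes the 17 down.
R2C2 = 10 − 8 = 2 completes the 10 across.

2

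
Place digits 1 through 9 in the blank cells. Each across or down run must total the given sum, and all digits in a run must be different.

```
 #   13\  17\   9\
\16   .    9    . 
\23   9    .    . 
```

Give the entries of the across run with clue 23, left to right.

9, 8, 6

23 in 3 cells must be {6,8,9}; 17 in 2 cells must be {8,9}.
R1C1 = 13 − 9 = 4 completes the 13 down.
R1C3 = 16 − 13 = 3 completes the 16 across.
R2C2 = 17 − 9 = 8 completes the 17 down.
R2C3 = 23 − 17 = 6 completes the 23 across.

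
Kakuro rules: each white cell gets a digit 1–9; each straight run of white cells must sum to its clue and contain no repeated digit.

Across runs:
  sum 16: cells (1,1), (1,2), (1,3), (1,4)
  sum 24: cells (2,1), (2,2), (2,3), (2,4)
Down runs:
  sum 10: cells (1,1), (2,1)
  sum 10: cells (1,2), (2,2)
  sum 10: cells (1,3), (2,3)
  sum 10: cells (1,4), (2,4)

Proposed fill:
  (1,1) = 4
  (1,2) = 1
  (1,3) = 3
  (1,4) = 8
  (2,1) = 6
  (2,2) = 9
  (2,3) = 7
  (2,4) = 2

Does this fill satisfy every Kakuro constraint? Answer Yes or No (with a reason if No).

Across: 4+1+3+8=16; 6+9+7+2=24. Down: 4+6=10; 1+9=10; 3+7=10; 8+2=10. No digit repeats within any run.

Yes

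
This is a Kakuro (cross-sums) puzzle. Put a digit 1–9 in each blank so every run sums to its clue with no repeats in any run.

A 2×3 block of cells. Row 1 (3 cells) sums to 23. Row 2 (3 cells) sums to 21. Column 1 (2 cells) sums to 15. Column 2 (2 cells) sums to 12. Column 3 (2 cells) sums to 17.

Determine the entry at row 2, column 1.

9

23 in 3 cells must be {6,8,9}; 17 in 2 cells must be {8,9}.
Nothing is forced directly, so branch on (1,2), whose candidates are 8 or 9. If (1,2) = 9: that forces (1,3) = 8, after which (2,2) would have to be in {4,5,6,7,8,9} for the 21 across but in {3} for the 12 down — contradiction. So (1,2) = 8.
Given what's placed, (1,3) must be 9 to fit the 23 across and 17 down.
(2,2) = 12 − 8 = 4 completes the 12 down.
(2,3) = 17 − 9 = 8 completes the 17 down.
(1,1) = 23 − 17 = 6 completes the 23 across.
(2,1) = 21 − 12 = 9 completes the 21 across.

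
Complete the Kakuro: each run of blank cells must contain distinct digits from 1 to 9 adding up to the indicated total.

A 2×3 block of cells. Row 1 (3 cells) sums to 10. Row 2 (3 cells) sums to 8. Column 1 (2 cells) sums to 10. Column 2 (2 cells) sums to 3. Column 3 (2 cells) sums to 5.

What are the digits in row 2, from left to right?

3 in 2 cells must be {1,2}.
Nothing is forced directly, so branch on (2,2), whose candidates are 1 or 2. If (2,2) = 2: that forces (1,2) = 1, (2,1) = 1, after which (2,3) would have to be in {5} for the 8 across but in {1,2,3,4} for the 5 down — contradiction. So (2,2) = 1.
(1,2) = 3 − 1 = 2 completes the 3 down.
Nothing is forced directly, so branch on (1,3), whose candidates are 1 or 3. If (1,3) = 3: then (1,1) would have to be in {5} for the 10 across but in {1,2,3,4,6,7,8,9} for the 10 down — contradiction. So (1,3) = 1.
(1,1) = 10 − 3 = 7 completes the 10 across.
(2,1) = 10 − 7 = 3 completes the 10 down.
(2,3) = 8 − 4 = 4 completes the 8 across.

3 1 4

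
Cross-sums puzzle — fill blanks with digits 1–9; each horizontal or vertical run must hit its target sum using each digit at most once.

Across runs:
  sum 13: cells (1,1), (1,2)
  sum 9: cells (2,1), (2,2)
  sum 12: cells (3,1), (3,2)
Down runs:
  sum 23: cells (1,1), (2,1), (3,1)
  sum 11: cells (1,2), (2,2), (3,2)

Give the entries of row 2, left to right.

8 1

23 in 3 cells must be {6,8,9}.
Nothing is forced directly, so branch on (2,1), whose candidates are 6 or 8. If (2,1) = 6: that forces (2,2) = 3, (3,2) = 7, after which (1,2) would have to be in {4,5,6,7,8,9} for the 13 across but in {1} for the 11 down — contradiction. So (2,1) = 8.
(2,2) = 9 − 8 = 1 completes the 9 across.
Given what's placed, (3,1) must be 9 to fit the 12 across and 23 down.
(3,2) = 12 − 9 = 3 completes the 12 across.
(1,1) = 23 − 17 = 6 completes the 23 down.
(1,2) = 13 − 6 = 7 completes the 13 across.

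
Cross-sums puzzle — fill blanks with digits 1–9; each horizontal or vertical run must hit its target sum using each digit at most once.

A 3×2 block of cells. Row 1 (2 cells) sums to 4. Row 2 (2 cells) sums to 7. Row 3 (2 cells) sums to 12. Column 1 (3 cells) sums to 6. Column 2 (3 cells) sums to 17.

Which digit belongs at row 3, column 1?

3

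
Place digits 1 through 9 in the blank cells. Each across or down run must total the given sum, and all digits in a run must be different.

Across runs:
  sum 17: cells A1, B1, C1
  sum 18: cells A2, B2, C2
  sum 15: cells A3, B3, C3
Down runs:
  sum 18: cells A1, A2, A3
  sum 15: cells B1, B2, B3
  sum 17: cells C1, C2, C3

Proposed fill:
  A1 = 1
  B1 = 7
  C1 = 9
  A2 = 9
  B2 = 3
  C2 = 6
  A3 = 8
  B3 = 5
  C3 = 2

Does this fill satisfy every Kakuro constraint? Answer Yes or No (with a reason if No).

Across: 1+7+9=17; 9+3+6=18; 8+5+2=15. Down: 1+9+8=18; 7+3+5=15; 9+6+2=17. No digit repeats within any run.

Yes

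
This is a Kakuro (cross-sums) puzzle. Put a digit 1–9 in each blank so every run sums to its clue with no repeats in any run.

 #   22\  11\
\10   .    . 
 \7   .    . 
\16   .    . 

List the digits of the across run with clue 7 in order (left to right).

6 1

16 in 2 cells must be {7,9}.
The 16 across and the 11 down share only 7, so R3C2 = 7.
R3C1 = 16 − 7 = 9 completes the 16 across.
Nothing is forced directly, so branch on R1C2, whose candidates are 1 or 3. If R1C2 = 1: then R1C1 would have to be in {9} for the 10 across but in {5,6,7,8} for the 22 down — contradiction. So R1C2 = 3.
R1C1 = 10 − 3 = 7 completes the 10 across.
R2C1 = 22 − 16 = 6 completes the 22 down.
R2C2 = 7 − 6 = 1 completes the 7 across.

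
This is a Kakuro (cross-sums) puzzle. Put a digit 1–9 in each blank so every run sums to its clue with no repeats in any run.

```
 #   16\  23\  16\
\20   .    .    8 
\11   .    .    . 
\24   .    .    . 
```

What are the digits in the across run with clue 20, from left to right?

3 9 8

24 in 3 cells must be {7,8,9}; 23 in 3 cells must be {6,8,9}.
R1C2 = 9: the only remaining digit allowed by both the 20 across and the 23 down.
Given what's placed, R3C2 must be 8 to fit the 24 across and 23 down.
R3C3 = 7: the only remaining digit allowed by both the 24 across and the 16 down.
R1C1 = 20 − 17 = 3 completes the 20 across.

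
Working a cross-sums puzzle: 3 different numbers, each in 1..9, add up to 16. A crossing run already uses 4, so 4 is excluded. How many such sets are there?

3 distinct digits from 1–9 sum between 6 and 24.
Dropping sets that contain 4.
Enumerating: {1,6,9}, {1,7,8}, {2,5,9}, {2,6,8}, {3,5,8}, {3,6,7}.

6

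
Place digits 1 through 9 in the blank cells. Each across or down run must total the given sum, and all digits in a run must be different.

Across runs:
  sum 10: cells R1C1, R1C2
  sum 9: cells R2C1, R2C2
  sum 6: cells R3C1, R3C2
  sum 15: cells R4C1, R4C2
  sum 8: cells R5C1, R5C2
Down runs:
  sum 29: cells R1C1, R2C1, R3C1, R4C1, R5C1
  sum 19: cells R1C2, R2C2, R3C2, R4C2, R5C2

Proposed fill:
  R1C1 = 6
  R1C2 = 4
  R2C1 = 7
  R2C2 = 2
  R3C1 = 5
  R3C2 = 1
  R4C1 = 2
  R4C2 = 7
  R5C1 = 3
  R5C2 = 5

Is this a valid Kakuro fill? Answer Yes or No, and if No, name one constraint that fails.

No — the down run R1C1–R5C1 sums to 23, not 29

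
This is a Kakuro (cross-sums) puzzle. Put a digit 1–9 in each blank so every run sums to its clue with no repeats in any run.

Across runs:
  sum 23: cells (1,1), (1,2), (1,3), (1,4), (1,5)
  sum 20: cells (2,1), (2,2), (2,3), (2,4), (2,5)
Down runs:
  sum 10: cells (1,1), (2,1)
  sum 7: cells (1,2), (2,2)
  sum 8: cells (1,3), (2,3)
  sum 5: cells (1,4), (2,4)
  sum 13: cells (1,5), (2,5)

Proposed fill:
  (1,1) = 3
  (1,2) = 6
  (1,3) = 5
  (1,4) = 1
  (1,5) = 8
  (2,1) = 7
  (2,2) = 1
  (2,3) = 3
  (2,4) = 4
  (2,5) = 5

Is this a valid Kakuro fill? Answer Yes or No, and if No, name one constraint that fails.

Yes

Across: 3+6+5+1+8=23; 7+1+3+4+5=20. Down: 3+7=10; 6+1=7; 5+3=8; 1+4=5; 8+5=13. No digit repeats within any run.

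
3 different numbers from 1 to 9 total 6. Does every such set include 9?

No

The only way to make 6 from 3 distinct digits is {1,2,3}, which does not contain 9.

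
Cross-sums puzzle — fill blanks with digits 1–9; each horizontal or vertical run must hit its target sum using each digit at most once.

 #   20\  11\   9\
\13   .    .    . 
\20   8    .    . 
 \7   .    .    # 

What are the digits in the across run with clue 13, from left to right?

No cell is forced outright now. R3C1 can only be 3 or 5 (the digits allowed by both its 7 across and its 20 down). If R3C1 = 3: that forces R1C1 = 9, R3C2 = 4, R1C2 = 1, R1C3 = 3, after which R2C2 would have to be in {3,5,7,9} for the 20 across but in {6} for the 11 down — contradiction. So R3C1 = 5.
R1C1 = 20 − 13 = 7 completes the 20 down.
R3C2 = 7 − 5 = 2 completes the 7 across.
No cell is forced outright now. R2C2 can only be 3 or 5 (the digits allowed by both its 20 across and its 11 down). If R2C2 = 3: then R1C2 would have to be in {1,2,4,5} for the 13 across but in {6} for the 11 down — contradiction. So R2C2 = 5.
R1C2 = 11 − 7 = 4 completes the 11 down.
R1C3 = 13 − 11 = 2 completes the 13 across.
R2C3 = 20 − 13 = 7 completes the 20 across.

7, 4, 2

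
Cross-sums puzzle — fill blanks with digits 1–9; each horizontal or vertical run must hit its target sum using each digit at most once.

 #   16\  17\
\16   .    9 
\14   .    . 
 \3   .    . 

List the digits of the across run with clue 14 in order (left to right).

16 in 2 cells must be {7,9}; 3 in 2 cells must be {1,2}.
R1C1 = 16 − 9 = 7 completes the 16 across.
Given what's placed, R3C1 must be 1 to fit the 3 across and 16 down.
R3C2 = 3 − 1 = 2 completes the 3 across.
R2C1 = 16 − 8 = 8 completes the 16 down.
R2C2 = 14 − 8 = 6 completes the 14 across.

8 6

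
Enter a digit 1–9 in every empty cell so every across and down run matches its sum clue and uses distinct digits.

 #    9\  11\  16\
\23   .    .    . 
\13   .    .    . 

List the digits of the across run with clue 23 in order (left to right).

8 6 9

23 in 3 cells must be {6,8,9}; 16 in 2 cells must be {7,9}.
The 23 across and the 16 down share only 9, so R1C3 = 9.
R2C3 = 16 − 9 = 7 completes the 16 down.
Nothing is forced directly, so branch on R1C1, whose candidates are 6 or 8. If R1C1 = 6: that forces R1C2 = 8, after which R2C1 would have to be in {1,2,4,5} for the 13 across but in {3} for the 9 down — contradiction. So R1C1 = 8.
R1C2 = 23 − 17 = 6 completes the 23 across.
R2C1 = 9 − 8 = 1 completes the 9 down.
R2C2 = 13 − 8 = 5 completes the 13 across.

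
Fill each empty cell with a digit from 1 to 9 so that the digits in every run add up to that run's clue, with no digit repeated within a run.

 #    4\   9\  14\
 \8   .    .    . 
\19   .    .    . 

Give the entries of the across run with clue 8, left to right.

4 in 2 cells must be {1,3}.
The 8 across and the 14 down share only 5, so R1C3 = 5.
The 19 across and the 4 down share only 3, so R2C1 = 3.
R2C2 = 7: the only remaining digit allowed by both the 19 across and the 9 down.
R2C3 = 19 − 10 = 9 completes the 19 across.
R1C1 = 4 − 3 = 1 completes the 4 down.
R1C2 = 8 − 6 = 2 completes the 8 across.

1 2 5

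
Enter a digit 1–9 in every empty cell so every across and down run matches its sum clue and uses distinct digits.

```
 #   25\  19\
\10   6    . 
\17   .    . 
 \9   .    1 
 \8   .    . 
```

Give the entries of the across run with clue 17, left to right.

9 8

17 in 2 cells must be {8,9}.
R1C2 = 10 − 6 = 4 completes the 10 across.
R3C1 = 9 − 1 = 8 completes the 9 across.
R2C1 = 9: the only remaining digit allowed by both the 17 across and the 25 down.
R2C2 = 17 − 9 = 8 completes the 17 across.
R4C1 = 25 − 23 = 2 completes the 25 down.
R4C2 = 8 − 2 = 6 completes the 8 across.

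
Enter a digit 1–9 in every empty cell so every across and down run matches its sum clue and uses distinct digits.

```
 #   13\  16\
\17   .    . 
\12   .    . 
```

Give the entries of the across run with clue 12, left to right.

17 in 2 cells must be {8,9}; 16 in 2 cells must be {7,9}.
The 17 across and the 16 down share only 9, so R1C2 = 9.
R2C2 = 16 − 9 = 7 completes the 16 down.
R1C1 = 17 − 9 = 8 completes the 17 across.
R2C1 = 12 − 7 = 5 completes the 12 across.

5 7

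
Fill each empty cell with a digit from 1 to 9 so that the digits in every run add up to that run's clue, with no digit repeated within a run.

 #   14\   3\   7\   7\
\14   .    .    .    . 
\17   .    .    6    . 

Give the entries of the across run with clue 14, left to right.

6, 2, 1, 5

3 in 2 cells must be {1,2}.
R1C3 = 7 − 6 = 1 completes the 7 down.
Given what's placed, R1C2 must be 2 to fit the 14 across and 3 down.
R2C2 = 3 − 2 = 1 completes the 3 down.
Given what's placed, R2C1 must be 8 to fit the 17 across and 14 down.
R2C4 = 17 − 15 = 2 completes the 17 across.
R1C1 = 14 − 8 = 6 completes the 14 down.
R1C4 = 14 − 9 = 5 completes the 14 across.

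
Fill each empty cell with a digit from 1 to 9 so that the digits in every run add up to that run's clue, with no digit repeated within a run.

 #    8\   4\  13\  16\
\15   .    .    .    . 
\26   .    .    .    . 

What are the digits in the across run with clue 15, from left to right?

4 in 2 cells must be {1,3}; 16 in 2 cells must be {7,9}.
Only 3 fits R2C2 under both its across sum 26 and down sum 4.
Given what's placed, R2C4 must be 9 to fit the 26 across and 16 down.
R1C2 = 4 − 3 = 1 completes the 4 down.
R1C4 = 16 − 9 = 7 completes the 16 down.
R2C1 = 6: the only remaining digit allowed by both the 26 across and the 8 down.
R2C3 = 26 − 18 = 8 completes the 26 across.
R1C1 = 8 − 6 = 2 completes the 8 down.
R1C3 = 15 − 10 = 5 completes the 15 across.

2 1 5 7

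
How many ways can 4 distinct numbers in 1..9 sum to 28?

4 distinct digits from 1–9 sum between 10 and 30.
Enumerating: {4,7,8,9}, {5,6,8,9}.

2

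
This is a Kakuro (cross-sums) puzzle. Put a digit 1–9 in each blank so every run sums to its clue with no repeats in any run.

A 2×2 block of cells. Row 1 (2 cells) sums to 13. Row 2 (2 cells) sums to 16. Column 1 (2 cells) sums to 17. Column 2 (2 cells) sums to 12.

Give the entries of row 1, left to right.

8 5

16 in 2 cells must be {7,9}; 17 in 2 cells must be {8,9}.
The 16 across and the 17 down share only 9, so (2,1) = 9.
(2,2) = 16 − 9 = 7 completes the 16 across.
(1,1) = 17 − 9 = 8 completes the 17 down.
(1,2) = 13 − 8 = 5 completes the 13 across.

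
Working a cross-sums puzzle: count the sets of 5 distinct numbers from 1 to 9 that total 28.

9

5 distinct digits from 1–9 sum between 15 and 35.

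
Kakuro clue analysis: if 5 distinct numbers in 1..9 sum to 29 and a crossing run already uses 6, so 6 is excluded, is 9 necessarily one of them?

Yes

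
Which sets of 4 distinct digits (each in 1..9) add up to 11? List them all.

{1,2,3,5}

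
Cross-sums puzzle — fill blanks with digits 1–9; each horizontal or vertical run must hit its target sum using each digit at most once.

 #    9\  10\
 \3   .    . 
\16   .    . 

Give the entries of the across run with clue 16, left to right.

7 9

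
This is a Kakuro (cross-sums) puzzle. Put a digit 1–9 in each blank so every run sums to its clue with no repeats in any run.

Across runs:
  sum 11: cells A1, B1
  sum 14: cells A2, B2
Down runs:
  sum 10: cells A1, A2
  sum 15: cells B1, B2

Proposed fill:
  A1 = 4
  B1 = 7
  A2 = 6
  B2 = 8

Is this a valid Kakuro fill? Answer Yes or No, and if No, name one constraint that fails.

Yes

Across: 4+7=11; 6+8=14. Down: 4+6=10; 7+8=15. No digit repeats within any run.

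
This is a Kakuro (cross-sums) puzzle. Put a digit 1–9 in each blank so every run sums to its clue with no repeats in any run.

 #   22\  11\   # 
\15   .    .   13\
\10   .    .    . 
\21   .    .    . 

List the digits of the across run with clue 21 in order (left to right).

8 4 9

Nothing is forced directly, so branch on R2C1, whose candidates are 5 or 6 or 7. If R2C1 = 6: then R2C3 would have to be in {1,3} for the 10 across but in {4,5,6,7,8,9} for the 13 down — contradiction. If R2C1 = 7: then R2C3 would have to be in {1,2} for the 10 across but in {4,5,6,7,8,9} for the 13 down — contradiction. So R2C1 = 5.
Given what's placed, R2C3 must be 4 to fit the 10 across and 13 down.
R3C3 = 13 − 4 = 9 completes the 13 down.
R2C2 = 10 − 9 = 1 completes the 10 across.
R3C1 = 8: the only remaining digit allowed by both the 21 across and the 22 down.
R3C2 = 21 − 17 = 4 completes the 21 across.
R1C1 = 22 − 13 = 9 completes the 22 down.
R1C2 = 15 − 9 = 6 completes the 15 across.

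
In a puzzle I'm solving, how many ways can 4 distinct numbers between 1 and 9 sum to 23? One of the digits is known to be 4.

4 distinct digits from 1–9 sum between 10 and 30.
Keeping only sets containing 4.
Enumerating: {2,4,8,9}, {3,4,7,9}, {4,5,6,8}.

3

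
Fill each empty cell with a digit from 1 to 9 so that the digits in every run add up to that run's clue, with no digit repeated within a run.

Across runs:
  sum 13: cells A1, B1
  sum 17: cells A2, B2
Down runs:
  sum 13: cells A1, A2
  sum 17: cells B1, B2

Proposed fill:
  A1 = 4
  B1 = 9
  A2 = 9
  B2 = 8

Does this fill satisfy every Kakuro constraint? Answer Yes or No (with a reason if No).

Across: 4+9=13; 9+8=17. Down: 4+9=13; 9+8=17. No digit repeats within any run.

Yes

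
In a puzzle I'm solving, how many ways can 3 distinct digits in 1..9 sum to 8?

2

3 distinct digits from 1–9 sum between 6 and 24.
Enumerating: {1,2,5}, {1,3,4}.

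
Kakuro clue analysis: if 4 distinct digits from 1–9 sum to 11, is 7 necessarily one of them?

The only way to make 11 from 4 distinct digits is {1,2,3,5}, which does not contain 7.

No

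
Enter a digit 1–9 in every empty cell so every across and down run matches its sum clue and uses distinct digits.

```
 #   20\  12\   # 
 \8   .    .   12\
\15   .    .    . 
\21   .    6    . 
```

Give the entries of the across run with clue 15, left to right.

No cell is forced outright now. R3C1 can only be 7 or 8 (the digits allowed by both its 21 across and its 20 down). If R3C1 = 7: that forces R1C1 = 5, after which R1C2 would have to be in {3} for the 8 across but in {1,2,4,5} for the 12 down — contradiction. So R3C1 = 8.
R3C3 = 21 − 14 = 7 completes the 21 across.
R2C3 = 12 − 7 = 5 completes the 12 down.
Nothing is forced directly, so branch on R1C1, whose candidates are 3 or 5 or 7. If R1C1 = 5: then R1C2 would have to be in {3} for the 8 across but in {1,2,4,5} for the 12 down — contradiction. If R1C1 = 7: that forces R1C2 = 1, after which R2C1 would have to be in {1,2,3,4,6,7,8,9} for the 15 across but in {5} for the 20 down — contradiction. So R1C1 = 3.
R1C2 = 8 − 3 = 5 completes the 8 across.
R2C1 = 20 − 11 = 9 completes the 20 down.
R2C2 = 15 − 14 = 1 completes the 15 across.

9 1 5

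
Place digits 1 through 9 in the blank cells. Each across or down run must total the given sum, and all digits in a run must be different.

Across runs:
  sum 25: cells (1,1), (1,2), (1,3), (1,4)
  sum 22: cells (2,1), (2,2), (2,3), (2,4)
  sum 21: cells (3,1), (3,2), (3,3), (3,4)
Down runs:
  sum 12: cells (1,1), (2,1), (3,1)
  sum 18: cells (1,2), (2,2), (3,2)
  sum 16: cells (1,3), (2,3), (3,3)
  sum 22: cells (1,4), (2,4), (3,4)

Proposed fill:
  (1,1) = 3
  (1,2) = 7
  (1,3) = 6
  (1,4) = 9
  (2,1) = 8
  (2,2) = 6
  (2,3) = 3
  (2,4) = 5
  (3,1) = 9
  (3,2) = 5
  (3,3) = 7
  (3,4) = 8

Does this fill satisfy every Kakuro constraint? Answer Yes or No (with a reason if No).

No — the down run (1,1)–(3,1) sums to 20, not 12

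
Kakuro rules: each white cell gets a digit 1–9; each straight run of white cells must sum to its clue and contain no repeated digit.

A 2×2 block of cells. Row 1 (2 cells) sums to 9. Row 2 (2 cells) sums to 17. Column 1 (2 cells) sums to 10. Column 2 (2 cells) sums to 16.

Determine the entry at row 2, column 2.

9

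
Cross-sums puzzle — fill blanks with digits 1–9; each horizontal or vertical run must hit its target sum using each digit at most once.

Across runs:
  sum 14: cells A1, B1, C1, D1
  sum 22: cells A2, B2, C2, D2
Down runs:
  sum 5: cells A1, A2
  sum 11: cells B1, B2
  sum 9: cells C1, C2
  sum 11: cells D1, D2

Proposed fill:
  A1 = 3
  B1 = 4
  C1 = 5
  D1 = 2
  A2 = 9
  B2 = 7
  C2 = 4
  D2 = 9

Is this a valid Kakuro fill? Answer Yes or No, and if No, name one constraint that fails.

No — the across run A2–D2 sums to 29, not 22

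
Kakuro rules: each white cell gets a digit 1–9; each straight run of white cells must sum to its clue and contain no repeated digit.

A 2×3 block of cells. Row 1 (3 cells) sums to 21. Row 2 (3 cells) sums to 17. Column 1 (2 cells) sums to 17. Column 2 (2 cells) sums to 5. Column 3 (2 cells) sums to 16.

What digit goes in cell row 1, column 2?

17 in 2 cells must be {8,9}; 16 in 2 cells must be {7,9}.
The 21 across and the 5 down share only 4, so (1,2) = 4.
Given what's placed, (1,3) must be 9 to fit the 21 across and 16 down.
(2,2) = 5 − 4 = 1 completes the 5 down.
(2,3) = 16 − 9 = 7 completes the 16 down.
(1,1) = 21 − 13 = 8 completes the 21 across.
(2,1) = 17 − 8 = 9 completes the 17 across.

4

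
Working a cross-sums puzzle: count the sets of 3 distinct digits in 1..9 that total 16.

8

3 distinct digits from 1–9 sum between 6 and 24.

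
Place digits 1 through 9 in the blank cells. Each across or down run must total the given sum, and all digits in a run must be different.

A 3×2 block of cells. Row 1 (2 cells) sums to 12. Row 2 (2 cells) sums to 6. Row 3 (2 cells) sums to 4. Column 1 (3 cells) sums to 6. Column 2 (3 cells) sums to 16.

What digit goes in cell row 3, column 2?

3

4 in 2 cells must be {1,3}; 6 in 3 cells must be {1,2,3}.
The 12 across and the 6 down share only 3, so (1,1) = 3.
(1,2) = 12 − 3 = 9 completes the 12 across.
Given what's placed, (3,1) must be 1 to fit the 4 across and 6 down.
(3,2) = 4 − 1 = 3 completes the 4 across.
(2,1) = 6 − 4 = 2 completes the 6 down.
(2,2) = 6 − 2 = 4 completes the 6 across.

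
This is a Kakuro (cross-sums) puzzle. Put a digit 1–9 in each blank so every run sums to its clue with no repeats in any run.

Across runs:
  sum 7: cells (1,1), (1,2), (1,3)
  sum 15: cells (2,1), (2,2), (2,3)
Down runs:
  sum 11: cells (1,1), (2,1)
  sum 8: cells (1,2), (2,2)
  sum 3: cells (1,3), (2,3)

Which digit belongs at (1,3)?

1

7 in 3 cells must be {1,2,4}; 3 in 2 cells must be {1,2}.
Nothing is forced directly, so branch on (1,1), whose candidates are 2 or 4. If (1,1) = 2: that forces (1,2) = 1, after which (1,3) would have to be in {4} for the 7 across but in {1,2} for the 3 down — contradiction. So (1,1) = 4.
(2,1) = 11 − 4 = 7 completes the 11 down.
Given what's placed, (2,3) must be 2 to fit the 15 across and 3 down.
(1,3) = 3 − 2 = 1 completes the 3 down.
(2,2) = 15 − 9 = 6 completes the 15 across.
(1,2) = 7 − 5 = 2 completes the 7 across.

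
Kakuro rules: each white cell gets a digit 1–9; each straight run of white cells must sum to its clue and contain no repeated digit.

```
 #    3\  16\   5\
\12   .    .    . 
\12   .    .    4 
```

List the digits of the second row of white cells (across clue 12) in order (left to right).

3 in 2 cells must be {1,2}; 16 in 2 cells must be {7,9}.
R1C3 = 5 − 4 = 1 completes the 5 down.
Given what's placed, R2C2 must be 7 to fit the 12 across and 16 down.
R1C1 = 2: the only remaining digit allowed by both the 12 across and the 3 down.
R1C2 = 12 − 3 = 9 completes the 12 across.
R2C1 = 12 − 11 = 1 completes the 12 across.

1, 7, 4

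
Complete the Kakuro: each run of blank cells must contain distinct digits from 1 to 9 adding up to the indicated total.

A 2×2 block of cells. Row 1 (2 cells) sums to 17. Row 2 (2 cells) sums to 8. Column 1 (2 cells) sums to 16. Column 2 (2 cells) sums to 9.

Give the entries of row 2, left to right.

7 1

17 in 2 cells must be {8,9}; 16 in 2 cells must be {7,9}.
The 17 across and the 16 down share only 9, so (1,1) = 9.
(1,2) = 17 − 9 = 8 completes the 17 across.
(2,1) = 16 − 9 = 7 completes the 16 down.
(2,2) = 8 − 7 = 1 completes the 8 across.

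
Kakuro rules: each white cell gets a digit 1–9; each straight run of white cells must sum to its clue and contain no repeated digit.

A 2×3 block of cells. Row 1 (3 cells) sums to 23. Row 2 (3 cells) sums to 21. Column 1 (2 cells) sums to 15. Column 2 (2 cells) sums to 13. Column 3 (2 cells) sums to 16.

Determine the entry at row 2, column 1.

23 in 3 cells must be {6,8,9}; 16 in 2 cells must be {7,9}.
The 23 across and the 16 down share only 9, so (1,3) = 9.
(2,3) = 16 − 9 = 7 completes the 16 down.
Nothing is forced directly, so branch on (1,1), whose candidates are 6 or 8. If (1,1) = 8: that forces (1,2) = 6, after which (2,1) would have to be in {5,6,8,9} for the 21 across but in {7} for the 15 down — contradiction. So (1,1) = 6.
(1,2) = 23 − 15 = 8 completes the 23 across.
(2,1) = 15 − 6 = 9 completes the 15 down.
(2,2) = 21 − 16 = 5 completes the 21 across.

9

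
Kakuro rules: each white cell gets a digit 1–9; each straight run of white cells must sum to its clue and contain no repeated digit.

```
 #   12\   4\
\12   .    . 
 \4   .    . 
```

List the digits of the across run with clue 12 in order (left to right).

9 3

4 in 2 cells must be {1,3}.
The 12 across and the 4 down share only 3, so R1C2 = 3.
The 4 across and the 12 down share only 3, so R2C1 = 3.
R2C2 = 4 − 3 = 1 completes the 4 across.
R1C1 = 12 − 3 = 9 completes the 12 across.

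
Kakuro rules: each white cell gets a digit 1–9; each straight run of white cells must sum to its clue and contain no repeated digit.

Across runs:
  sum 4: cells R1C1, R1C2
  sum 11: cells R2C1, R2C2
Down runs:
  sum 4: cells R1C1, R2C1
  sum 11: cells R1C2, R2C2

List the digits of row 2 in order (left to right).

3 8

4 in 2 cells must be {1,3}.
The 4 across and the 11 down share only 3, so R1C2 = 3.
The 11 across and the 4 down share only 3, so R2C1 = 3.
R2C2 = 11 − 3 = 8 completes the 11 across.
R1C1 = 4 − 3 = 1 completes the 4 across.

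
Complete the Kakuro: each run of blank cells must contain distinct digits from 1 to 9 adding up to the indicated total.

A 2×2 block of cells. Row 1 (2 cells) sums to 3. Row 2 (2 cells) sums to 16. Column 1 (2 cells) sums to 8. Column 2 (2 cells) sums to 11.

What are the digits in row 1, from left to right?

3 in 2 cells must be {1,2}; 16 in 2 cells must be {7,9}.
The 3 across and the 11 down share only 2, so (1,2) = 2.
The 16 across and the 8 down share only 7, so (2,1) = 7.
(2,2) = 16 − 7 = 9 completes the 16 across.
(1,1) = 3 − 2 = 1 completes the 3 across.

1 2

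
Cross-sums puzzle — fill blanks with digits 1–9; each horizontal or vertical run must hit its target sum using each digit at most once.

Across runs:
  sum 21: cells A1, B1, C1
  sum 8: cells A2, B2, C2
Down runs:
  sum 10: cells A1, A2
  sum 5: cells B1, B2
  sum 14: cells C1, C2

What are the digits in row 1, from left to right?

8, 4, 9

The 21 across and the 5 down share only 4, so B1 = 4.
B2 = 5 − 4 = 1 completes the 5 down.
Given what's placed, C2 must be 5 to fit the 8 across and 14 down.
C1 = 14 − 5 = 9 completes the 14 down.
A2 = 8 − 6 = 2 completes the 8 across.
A1 = 21 − 13 = 8 completes the 21 across.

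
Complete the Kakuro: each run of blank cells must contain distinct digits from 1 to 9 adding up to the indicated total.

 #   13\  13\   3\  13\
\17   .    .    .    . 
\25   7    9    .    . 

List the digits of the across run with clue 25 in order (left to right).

7 9 1 8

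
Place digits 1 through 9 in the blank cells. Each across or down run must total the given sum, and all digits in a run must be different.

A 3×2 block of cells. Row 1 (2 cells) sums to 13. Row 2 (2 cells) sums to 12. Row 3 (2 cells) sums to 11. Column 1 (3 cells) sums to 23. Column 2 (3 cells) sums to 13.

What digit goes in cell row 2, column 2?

23 in 3 cells must be {6,8,9}.
Nothing is forced directly, so branch on (1,1), whose candidates are 6 or 8 or 9. If (1,1) = 8: that forces (1,2) = 5, (2,1) = 9, after which (2,2) would have to be in {3} for the 12 across but in {1,2,6,7} for the 13 down — contradiction. If (1,1) = 9: that forces (1,2) = 4, (2,1) = 8, after which (2,2) would have to be in {4} for the 12 across but in {1,2,3,6,7,8} for the 13 down — contradiction. So (1,1) = 6.
(1,2) = 13 − 6 = 7 completes the 13 across.
Nothing is forced directly, so branch on (2,1), whose candidates are 8 or 9. If (2,1) = 9: then (2,2) would have to be in {3} for the 12 across but in {1,2,4,5} for the 13 down — contradiction. So (2,1) = 8.
(2,2) = 12 − 8 = 4 completes the 12 across.
(3,1) = 23 − 14 = 9 completes the 23 down.
(3,2) = 11 − 9 = 2 completes the 11 across.

4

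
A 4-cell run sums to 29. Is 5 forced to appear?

The only way to make 29 from 4 distinct digits is {5,7,8,9}, which contains 5.

Yes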